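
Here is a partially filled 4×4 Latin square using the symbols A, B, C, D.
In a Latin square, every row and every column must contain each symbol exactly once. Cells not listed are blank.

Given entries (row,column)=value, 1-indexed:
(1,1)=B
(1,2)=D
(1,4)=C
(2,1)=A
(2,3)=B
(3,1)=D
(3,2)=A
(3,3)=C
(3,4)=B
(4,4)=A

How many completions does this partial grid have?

Row 1, column 3: eliminating its row and column leaves {A}.
Row 2, column 2: eliminating its row and column leaves {C}.
Row 2, column 4: eliminating its row and column leaves {D}.
Row 4, column 1: eliminating its row and column leaves {C}.
Row 4, column 2: eliminating its row and column leaves {B, C}.
Row 4, column 3: eliminating its row and column leaves {D}.
Only one assignment across all blanks avoids any row or column repeat, giving 1 completion.

1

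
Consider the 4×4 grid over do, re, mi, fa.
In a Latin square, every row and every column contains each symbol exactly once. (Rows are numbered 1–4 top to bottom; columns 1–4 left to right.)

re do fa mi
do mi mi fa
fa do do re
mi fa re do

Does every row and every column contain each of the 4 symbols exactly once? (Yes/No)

No

Row 2 contains mi twice (at columns 2 and 3); row 3 is also not a permutation.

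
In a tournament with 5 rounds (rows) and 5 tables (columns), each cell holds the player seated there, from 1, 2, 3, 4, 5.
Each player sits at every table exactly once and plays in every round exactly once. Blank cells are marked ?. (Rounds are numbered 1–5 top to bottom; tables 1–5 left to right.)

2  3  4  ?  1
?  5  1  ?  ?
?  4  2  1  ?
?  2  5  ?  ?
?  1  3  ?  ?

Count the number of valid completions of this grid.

Round 1, table 4: eliminating its round and table leaves {5}.
Round 2, table 1: eliminating its round and table leaves {3, 4}.
Round 2, table 4: eliminating its round and table leaves {2, 3, 4}.
Round 2, table 5: eliminating its round and table leaves {2, 3, 4}.
Round 3, table 1: eliminating its round and table leaves {3, 5}.
Round 3, table 5: eliminating its round and table leaves {3, 5}.
Round 4, table 1: eliminating its round and table leaves {1, 3, 4}.
Round 4, table 4: eliminating its round and table leaves {3, 4}.
Round 4, table 5: eliminating its round and table leaves {3, 4}.
Round 5, table 1: eliminating its round and table leaves {4, 5}.
Round 5, table 4: eliminating its round and table leaves {2, 4, 5}.
Round 5, table 5: eliminating its round and table leaves {2, 4, 5}.
Enumerating the assignments across these blanks that avoid any round or table repeat gives 3 completions.

3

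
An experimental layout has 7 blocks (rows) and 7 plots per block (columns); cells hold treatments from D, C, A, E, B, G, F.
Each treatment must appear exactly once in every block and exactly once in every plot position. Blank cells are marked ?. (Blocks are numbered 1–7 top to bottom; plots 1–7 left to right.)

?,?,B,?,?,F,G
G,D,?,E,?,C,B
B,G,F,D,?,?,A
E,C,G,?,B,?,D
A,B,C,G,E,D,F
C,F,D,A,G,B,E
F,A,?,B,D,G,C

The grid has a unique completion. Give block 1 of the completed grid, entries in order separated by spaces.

D E B C A F G

Block 1, plot 1: block 1 has {B, G, F} and plot 1 has {C, A, E, B, G, F}, leaving only D.
Block 1, plot 2: block 1 has {D, B, G, F} and plot 2 has {D, C, A, B, G, F}, leaving only E.
Block 1, plot 4: block 1 has {D, E, B, G, F} and plot 4 has {D, A, E, B, G}, leaving only C.
Block 1, plot 5: block 1 has {D, C, E, B, G, F} and plot 5 has {D, E, B, G}, leaving only A.
So block 1 reads: D E B C A F G.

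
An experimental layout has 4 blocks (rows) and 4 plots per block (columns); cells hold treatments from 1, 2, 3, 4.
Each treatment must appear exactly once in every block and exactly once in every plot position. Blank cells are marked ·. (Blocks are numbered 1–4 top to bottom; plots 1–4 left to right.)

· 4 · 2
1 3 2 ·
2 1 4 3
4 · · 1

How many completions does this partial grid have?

Block 1, plot 1: eliminating its block and plot leaves {3}.
Block 1, plot 3: eliminating its block and plot leaves {1, 3}.
Block 2, plot 4: eliminating its block and plot leaves {4}.
Block 4, plot 2: eliminating its block and plot leaves {2}.
Block 4, plot 3: eliminating its block and plot leaves {3}.
Only one assignment across all blanks avoids any block or plot repeat, giving 1 completion.

1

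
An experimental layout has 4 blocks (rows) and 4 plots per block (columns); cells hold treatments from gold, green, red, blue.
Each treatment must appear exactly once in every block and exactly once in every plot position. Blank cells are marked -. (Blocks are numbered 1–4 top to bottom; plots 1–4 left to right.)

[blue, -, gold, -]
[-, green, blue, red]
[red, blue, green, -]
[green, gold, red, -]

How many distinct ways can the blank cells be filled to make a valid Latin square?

1

Block 1, plot 2: eliminating its block and plot leaves {red}.
Block 1, plot 4: eliminating its block and plot leaves {green}.
Block 2, plot 1: eliminating its block and plot leaves {gold}.
Block 3, plot 4: eliminating its block and plot leaves {gold}.
Block 4, plot 4: eliminating its block and plot leaves {blue}.
Only one assignment across all blanks avoids any block or plot repeat, giving 1 completion.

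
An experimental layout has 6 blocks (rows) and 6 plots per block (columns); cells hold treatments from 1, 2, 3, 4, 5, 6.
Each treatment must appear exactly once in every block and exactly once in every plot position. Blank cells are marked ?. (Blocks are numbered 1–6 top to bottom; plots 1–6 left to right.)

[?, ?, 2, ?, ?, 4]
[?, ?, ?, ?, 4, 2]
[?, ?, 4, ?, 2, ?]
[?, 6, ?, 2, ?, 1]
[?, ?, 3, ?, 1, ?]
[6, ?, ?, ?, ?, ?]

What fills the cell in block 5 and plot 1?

2

Block 4, plot 3: block 4 has {1, 2, 6} and plot 3 has {2, 3, 4}, leaving only 5.
Block 4, plot 5: block 4 has {1, 2, 5, 6} and plot 5 has {1, 2, 4}, leaving only 3.
Block 4, plot 1: block 4 has {1, 2, 3, 5, 6} and plot 1 has {6}, leaving only 4.
Block 6, plot 3: block 6 has {6} and plot 3 has {2, 3, 4, 5}, leaving only 1.
Block 2, plot 3: block 2 has {2, 4} and plot 3 has {1, 2, 3, 4, 5}, leaving only 6.
Block 6, plot 5: block 6 has {1, 6} and plot 5 has {1, 2, 3, 4}, leaving only 5.
Block 1, plot 5: block 1 has {2, 4} and plot 5 has {1, 2, 3, 4, 5}, leaving only 6.
Block 6, plot 6: block 6 has {1, 5, 6} and plot 6 has {1, 2, 4}, leaving only 3.
Block 6, plot 4: block 6 has {1, 3, 5, 6} and plot 4 has {2}, leaving only 4.
Block 6, plot 2: block 6 has {1, 3, 4, 5, 6} and plot 2 has {6}, leaving only 2.
Block 5, plot 1 is narrowed to {2, 5}.
If it were 5, then block 5, plot 6 would be left with no valid symbol.
So block 5, plot 1 must be 2.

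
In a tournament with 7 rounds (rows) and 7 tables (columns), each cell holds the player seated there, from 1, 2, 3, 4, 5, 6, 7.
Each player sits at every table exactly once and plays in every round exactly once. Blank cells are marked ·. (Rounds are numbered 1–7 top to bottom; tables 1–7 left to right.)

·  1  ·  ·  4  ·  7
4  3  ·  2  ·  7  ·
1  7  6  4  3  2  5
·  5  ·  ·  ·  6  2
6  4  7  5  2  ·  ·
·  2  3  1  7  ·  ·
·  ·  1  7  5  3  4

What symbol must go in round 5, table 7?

3

Round 1, table 6: round 1 has {1, 4, 7} and table 6 has {2, 3, 6, 7}, leaving only 5.
Round 1, table 3: round 1 has {1, 4, 5, 7} and table 3 has {1, 3, 6, 7}, leaving only 2.
Round 1, table 1: round 1 has {1, 2, 4, 5, 7} and table 1 has {1, 4, 6}, leaving only 3.
Round 1, table 4: round 1 has {1, 2, 3, 4, 5, 7} and table 4 has {1, 2, 4, 5, 7}, leaving only 6.
Round 2, table 3: round 2 has {2, 3, 4, 7} and table 3 has {1, 2, 3, 6, 7}, leaving only 5.
Round 4, table 1: round 4 has {2, 5, 6} and table 1 has {1, 3, 4, 6}, leaving only 7.
Round 4, table 3: round 4 has {2, 5, 6, 7} and table 3 has {1, 2, 3, 5, 6, 7}, leaving only 4.
Round 4, table 4: round 4 has {2, 4, 5, 6, 7} and table 4 has {1, 2, 4, 5, 6, 7}, leaving only 3.
Round 4, table 5: round 4 has {2, 3, 4, 5, 6, 7} and table 5 has {2, 3, 4, 5, 7}, leaving only 1.
Round 2, table 5: round 2 has {2, 3, 4, 5, 7} and table 5 has {1, 2, 3, 4, 5, 7}, leaving only 6.
Round 2, table 7: round 2 has {2, 3, 4, 5, 6, 7} and table 7 has {2, 4, 5, 7}, leaving only 1.
Round 5 already has {2, 4, 5, 6, 7} and table 7 already has {1, 2, 4, 5, 7}, so round 5, table 7 must be 3.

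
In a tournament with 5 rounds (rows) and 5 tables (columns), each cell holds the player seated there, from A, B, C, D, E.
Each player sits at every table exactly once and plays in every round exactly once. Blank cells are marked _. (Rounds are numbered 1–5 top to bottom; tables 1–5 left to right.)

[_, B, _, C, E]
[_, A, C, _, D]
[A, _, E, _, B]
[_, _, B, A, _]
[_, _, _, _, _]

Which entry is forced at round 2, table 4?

E

Round 1, table 1: round 1 has {B, C, E} and table 1 has {A}, leaving only D.
Round 1, table 3: round 1 has {B, C, D, E} and table 3 has {B, C, E}, leaving only A.
Round 3, table 4: round 3 has {A, B, E} and table 4 has {A, C}, leaving only D.
Round 3, table 2: round 3 has {A, B, D, E} and table 2 has {A, B}, leaving only C.
Round 4, table 5: round 4 has {A, B} and table 5 has {B, D, E}, leaving only C.
Round 4, table 1: round 4 has {A, B, C} and table 1 has {A, D}, leaving only E.
Round 2, table 1: round 2 has {A, C, D} and table 1 has {A, D, E}, leaving only B.
Round 2 already has {A, B, C, D} and table 4 already has {A, C, D}, so round 2, table 4 must be E.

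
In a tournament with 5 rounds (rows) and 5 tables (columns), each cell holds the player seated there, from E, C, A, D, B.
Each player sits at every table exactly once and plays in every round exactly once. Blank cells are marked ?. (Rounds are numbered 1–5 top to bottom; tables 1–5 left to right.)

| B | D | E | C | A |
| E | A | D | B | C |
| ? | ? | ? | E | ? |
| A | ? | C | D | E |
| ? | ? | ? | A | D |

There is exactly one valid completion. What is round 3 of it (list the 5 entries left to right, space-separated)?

Round 3, table 5: round 3 has {E} and table 5 has {E, C, A, D}, leaving only B.
Round 3, table 2: round 3 has {E, B} and table 2 has {A, D}, leaving only C.
Round 3, table 1: round 3 has {E, C, B} and table 1 has {E, A, B}, leaving only D.
Round 3, table 3: round 3 has {E, C, D, B} and table 3 has {E, C, D}, leaving only A.
So round 3 reads: D C A E B.

D C A E B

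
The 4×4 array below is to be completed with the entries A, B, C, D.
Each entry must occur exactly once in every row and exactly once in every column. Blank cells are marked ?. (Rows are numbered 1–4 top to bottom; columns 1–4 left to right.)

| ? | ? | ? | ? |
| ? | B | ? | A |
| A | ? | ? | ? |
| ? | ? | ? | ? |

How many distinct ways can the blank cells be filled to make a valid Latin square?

Row 1, column 1: eliminating its row and column leaves {B, C, D}.
Row 1, column 2: eliminating its row and column leaves {A, C, D}.
Row 1, column 3: eliminating its row and column leaves {A, B, C, D}.
Row 1, column 4: eliminating its row and column leaves {B, C, D}.
Row 2, column 1: eliminating its row and column leaves {C, D}.
Row 2, column 3: eliminating its row and column leaves {C, D}.
Row 3, column 2: eliminating its row and column leaves {C, D}.
Row 3, column 3: eliminating its row and column leaves {B, C, D}.
Row 3, column 4: eliminating its row and column leaves {B, C, D}.
Row 4, column 1: eliminating its row and column leaves {B, C, D}.
Row 4, column 2: eliminating its row and column leaves {A, C, D}.
Row 4, column 3: eliminating its row and column leaves {A, B, C, D}.
Row 4, column 4: eliminating its row and column leaves {B, C, D}.
Enumerating the assignments across these blanks that avoid any row or column repeat gives 16 completions.

16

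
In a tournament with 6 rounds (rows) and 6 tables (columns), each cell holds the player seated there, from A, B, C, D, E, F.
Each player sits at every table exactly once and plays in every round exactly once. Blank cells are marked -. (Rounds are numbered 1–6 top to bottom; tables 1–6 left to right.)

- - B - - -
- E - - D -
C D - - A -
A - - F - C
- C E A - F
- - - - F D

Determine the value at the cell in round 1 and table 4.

Round 3, table 3: round 3 has {A, C, D} and table 3 has {B, E}, leaving only F.
Round 4, table 2: round 4 has {A, C, F} and table 2 has {C, D, E}, leaving only B.
Round 4, table 3: round 4 has {A, B, C, F} and table 3 has {B, E, F}, leaving only D.
Round 4, table 5: round 4 has {A, B, C, D, F} and table 5 has {A, D, F}, leaving only E.
Round 1, table 5: round 1 has {B} and table 5 has {A, D, E, F}, leaving only C.
Round 5, table 5: round 5 has {A, C, E, F} and table 5 has {A, C, D, E, F}, leaving only B.
Round 5, table 1: round 5 has {A, B, C, E, F} and table 1 has {A, C}, leaving only D.
Round 6, table 2: round 6 has {D, F} and table 2 has {B, C, D, E}, leaving only A.
Round 1, table 2: round 1 has {B, C} and table 2 has {A, B, C, D, E}, leaving only F.
Round 1, table 1: round 1 has {B, C, F} and table 1 has {A, C, D}, leaving only E.
Round 1 already has {B, C, E, F} and table 4 already has {A, F}, so round 1, table 4 must be D.

D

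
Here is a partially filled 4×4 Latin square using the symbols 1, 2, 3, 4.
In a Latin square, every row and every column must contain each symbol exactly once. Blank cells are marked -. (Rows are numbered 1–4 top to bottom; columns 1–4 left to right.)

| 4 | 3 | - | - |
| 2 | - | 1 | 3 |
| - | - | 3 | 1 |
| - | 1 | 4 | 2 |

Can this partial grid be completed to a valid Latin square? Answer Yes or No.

Row 1, column 4: row 1 together with column 4 already contain {1, 2, 3, 4} — every symbol — so nothing can go there. The grid has no valid completion.

No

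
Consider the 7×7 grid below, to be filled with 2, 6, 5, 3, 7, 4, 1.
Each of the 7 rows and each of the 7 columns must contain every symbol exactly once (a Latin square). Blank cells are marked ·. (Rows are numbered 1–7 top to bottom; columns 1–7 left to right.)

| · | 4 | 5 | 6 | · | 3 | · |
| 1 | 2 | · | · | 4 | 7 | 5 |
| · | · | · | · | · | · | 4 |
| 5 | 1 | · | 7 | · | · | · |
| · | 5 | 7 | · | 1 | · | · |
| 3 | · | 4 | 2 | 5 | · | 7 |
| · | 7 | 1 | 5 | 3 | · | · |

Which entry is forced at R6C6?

1

Row 2, column 4: row 2 has {2, 5, 7, 4, 1} and column 4 has {2, 6, 5, 7}, leaving only 3.
Row 2, column 3: row 2 has {2, 5, 3, 7, 4, 1} and column 3 has {5, 7, 4, 1}, leaving only 6.
Row 3, column 4: row 3 has {4} and column 4 has {2, 6, 5, 3, 7}, leaving only 1.
Row 5, column 4: row 5 has {5, 7, 1} and column 4 has {2, 6, 5, 3, 7, 1}, leaving only 4.
Row 6, column 2: row 6 has {2, 5, 3, 7, 4} and column 2 has {2, 5, 7, 4, 1}, leaving only 6.
Row 6 already has {2, 6, 5, 3, 7, 4} and column 6 already has {3, 7}, so row 6, column 6 must be 1.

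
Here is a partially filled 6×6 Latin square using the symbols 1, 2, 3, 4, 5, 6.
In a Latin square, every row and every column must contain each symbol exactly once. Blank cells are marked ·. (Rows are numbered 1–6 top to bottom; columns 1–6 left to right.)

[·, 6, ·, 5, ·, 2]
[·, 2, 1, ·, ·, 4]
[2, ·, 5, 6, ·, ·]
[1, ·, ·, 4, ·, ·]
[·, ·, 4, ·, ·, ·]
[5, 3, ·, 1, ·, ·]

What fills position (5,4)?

Row 1, column 3: row 1 has {2, 5, 6} and column 3 has {1, 4, 5}, leaving only 3.
Row 1, column 1: row 1 has {2, 3, 5, 6} and column 1 has {1, 2, 5}, leaving only 4.
Row 1, column 5: row 1 has {2, 3, 4, 5, 6} and column 5 has {}, leaving only 1.
Row 2, column 4: row 2 has {1, 2, 4} and column 4 has {1, 4, 5, 6}, leaving only 3.
Row 5 already has {4} and column 4 already has {1, 3, 4, 5, 6}, so row 5, column 4 must be 2.

2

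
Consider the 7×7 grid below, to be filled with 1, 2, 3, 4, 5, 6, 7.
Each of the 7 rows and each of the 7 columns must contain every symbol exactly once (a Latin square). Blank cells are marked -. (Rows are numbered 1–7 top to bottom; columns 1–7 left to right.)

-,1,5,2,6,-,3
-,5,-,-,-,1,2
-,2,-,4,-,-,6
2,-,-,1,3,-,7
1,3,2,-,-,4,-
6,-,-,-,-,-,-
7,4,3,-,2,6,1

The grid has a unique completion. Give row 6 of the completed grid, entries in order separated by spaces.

Row 6, column 2: row 6 has {6} and column 2 has {1, 2, 3, 4, 5}, leaving only 7.
Row 1, column 1: row 1 has {1, 2, 3, 5, 6} and column 1 has {1, 2, 6, 7}, leaving only 4.
Row 1, column 6: row 1 has {1, 2, 3, 4, 5, 6} and column 6 has {1, 4, 6}, leaving only 7.
Row 2, column 1: row 2 has {1, 2, 5} and column 1 has {1, 2, 4, 6, 7}, leaving only 3.
Row 3, column 1: row 3 has {2, 4, 6} and column 1 has {1, 2, 3, 4, 6, 7}, leaving only 5.
Row 3, column 6: row 3 has {2, 4, 5, 6} and column 6 has {1, 4, 6, 7}, leaving only 3.
Row 4, column 2: row 4 has {1, 2, 3, 7} and column 2 has {1, 2, 3, 4, 5, 7}, leaving only 6.
Row 4, column 3: row 4 has {1, 2, 3, 6, 7} and column 3 has {2, 3, 5}, leaving only 4.
Row 6, column 3: row 6 has {6, 7} and column 3 has {2, 3, 4, 5}, leaving only 1.
Row 3, column 3: row 3 has {2, 3, 4, 5, 6} and column 3 has {1, 2, 3, 4, 5}, leaving only 7.
Row 2, column 3: row 2 has {1, 2, 3, 5} and column 3 has {1, 2, 3, 4, 5, 7}, leaving only 6.
Row 2, column 4: row 2 has {1, 2, 3, 5, 6} and column 4 has {1, 2, 4}, leaving only 7.
Row 2, column 5: row 2 has {1, 2, 3, 5, 6, 7} and column 5 has {2, 3, 6}, leaving only 4.
Row 6, column 5: row 6 has {1, 6, 7} and column 5 has {2, 3, 4, 6}, leaving only 5.
Row 6, column 4: row 6 has {1, 5, 6, 7} and column 4 has {1, 2, 4, 7}, leaving only 3.
Row 6, column 6: row 6 has {1, 3, 5, 6, 7} and column 6 has {1, 3, 4, 6, 7}, leaving only 2.
Row 6, column 7: row 6 has {1, 2, 3, 5, 6, 7} and column 7 has {1, 2, 3, 6, 7}, leaving only 4.
So row 6 reads: 6 7 1 3 5 2 4.

6 7 1 3 5 2 4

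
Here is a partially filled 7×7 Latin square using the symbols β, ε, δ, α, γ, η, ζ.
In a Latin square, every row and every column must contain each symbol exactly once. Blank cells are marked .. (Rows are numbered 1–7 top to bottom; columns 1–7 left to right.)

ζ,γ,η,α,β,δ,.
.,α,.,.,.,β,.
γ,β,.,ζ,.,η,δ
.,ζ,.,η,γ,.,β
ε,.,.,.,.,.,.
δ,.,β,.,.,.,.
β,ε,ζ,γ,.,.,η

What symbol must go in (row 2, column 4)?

δ

Row 1, column 7: row 1 has {β, δ, α, γ, η, ζ} and column 7 has {β, δ, η}, leaving only ε.
Row 2, column 1: row 2 has {β, α} and column 1 has {β, ε, δ, γ, ζ}, leaving only η.
Row 4, column 1: row 4 has {β, γ, η, ζ} and column 1 has {β, ε, δ, γ, η, ζ}, leaving only α.
Row 4, column 6: row 4 has {β, α, γ, η, ζ} and column 6 has {β, δ, η}, leaving only ε.
Row 4, column 3: row 4 has {β, ε, α, γ, η, ζ} and column 3 has {β, η, ζ}, leaving only δ.
Row 6, column 2: row 6 has {β, δ} and column 2 has {β, ε, α, γ, ζ}, leaving only η.
Row 5, column 2: row 5 has {ε} and column 2 has {β, ε, α, γ, η, ζ}, leaving only δ.
Row 5, column 4: row 5 has {ε, δ} and column 4 has {α, γ, η, ζ}, leaving only β.
Row 6, column 4: row 6 has {β, δ, η} and column 4 has {β, α, γ, η, ζ}, leaving only ε.
Row 2 already has {β, α, η} and column 4 already has {β, ε, α, γ, η, ζ}, so row 2, column 4 must be δ.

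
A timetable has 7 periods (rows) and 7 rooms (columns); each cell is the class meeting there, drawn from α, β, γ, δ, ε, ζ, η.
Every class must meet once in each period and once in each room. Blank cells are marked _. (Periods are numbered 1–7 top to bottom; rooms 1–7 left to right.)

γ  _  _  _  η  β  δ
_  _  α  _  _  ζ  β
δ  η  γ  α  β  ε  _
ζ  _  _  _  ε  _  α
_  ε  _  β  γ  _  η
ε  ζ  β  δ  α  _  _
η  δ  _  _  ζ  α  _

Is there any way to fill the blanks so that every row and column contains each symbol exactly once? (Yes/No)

No

Period 2, room 1: period 2 together with room 1 already contain {α, β, γ, δ, ε, ζ, η} — every symbol — so nothing can go there. The grid has no valid completion.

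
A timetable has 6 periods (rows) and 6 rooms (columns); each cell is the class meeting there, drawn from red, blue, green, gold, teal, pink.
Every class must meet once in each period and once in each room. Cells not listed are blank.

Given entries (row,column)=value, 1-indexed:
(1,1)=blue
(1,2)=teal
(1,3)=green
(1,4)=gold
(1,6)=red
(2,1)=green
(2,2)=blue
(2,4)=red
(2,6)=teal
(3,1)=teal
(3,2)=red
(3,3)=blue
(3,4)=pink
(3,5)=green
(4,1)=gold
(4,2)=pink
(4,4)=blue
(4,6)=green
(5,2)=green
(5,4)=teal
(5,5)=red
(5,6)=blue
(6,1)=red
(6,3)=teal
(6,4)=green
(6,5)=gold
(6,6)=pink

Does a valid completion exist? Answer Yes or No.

No

Period 6, room 2: period 6 together with room 2 already contain {red, blue, green, gold, teal, pink} — every symbol — so nothing can go there. The grid has no valid completion.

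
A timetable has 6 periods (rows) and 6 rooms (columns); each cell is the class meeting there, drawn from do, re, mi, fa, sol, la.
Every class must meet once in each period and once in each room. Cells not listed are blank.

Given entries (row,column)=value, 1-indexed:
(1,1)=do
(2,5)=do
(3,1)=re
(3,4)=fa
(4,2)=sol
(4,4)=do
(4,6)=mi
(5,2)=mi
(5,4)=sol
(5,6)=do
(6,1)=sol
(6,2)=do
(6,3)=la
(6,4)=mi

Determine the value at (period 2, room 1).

Period 3, room 2: period 3 has {re, fa} and room 2 has {do, mi, sol}, leaving only la.
Period 3, room 6: period 3 has {re, fa, la} and room 6 has {do, mi}, leaving only sol.
Period 3, room 5: period 3 has {re, fa, sol, la} and room 5 has {do}, leaving only mi.
Period 3, room 3: period 3 has {re, mi, fa, sol, la} and room 3 has {la}, leaving only do.
Period 2, room 1 is narrowed to {mi, fa, la}.
If it were fa, then period 2, room 6 would be left with no valid symbol.
If it were la, then period 2, room 6 would be left with no valid symbol.
So period 2, room 1 must be mi.

mi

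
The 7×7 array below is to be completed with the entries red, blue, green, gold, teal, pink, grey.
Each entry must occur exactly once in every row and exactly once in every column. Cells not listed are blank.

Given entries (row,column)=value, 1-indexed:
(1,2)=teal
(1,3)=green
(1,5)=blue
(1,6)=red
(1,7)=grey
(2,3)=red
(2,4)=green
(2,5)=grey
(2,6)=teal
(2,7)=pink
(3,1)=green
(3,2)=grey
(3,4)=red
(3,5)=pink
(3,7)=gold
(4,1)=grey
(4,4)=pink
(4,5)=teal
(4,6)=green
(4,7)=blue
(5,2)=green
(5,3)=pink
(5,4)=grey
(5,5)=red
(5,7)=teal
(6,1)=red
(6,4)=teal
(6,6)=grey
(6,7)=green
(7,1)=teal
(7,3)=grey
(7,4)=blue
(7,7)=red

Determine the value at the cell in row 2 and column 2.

Row 1, column 4: row 1 has {red, blue, green, teal, grey} and column 4 has {red, blue, green, teal, pink, grey}, leaving only gold.
Row 1, column 1: row 1 has {red, blue, green, gold, teal, grey} and column 1 has {red, green, teal, grey}, leaving only pink.
Row 3, column 6: row 3 has {red, green, gold, pink, grey} and column 6 has {red, green, teal, grey}, leaving only blue.
Row 3, column 3: row 3 has {red, blue, green, gold, pink, grey} and column 3 has {red, green, pink, grey}, leaving only teal.
Row 4, column 3: row 4 has {blue, green, teal, pink, grey} and column 3 has {red, green, teal, pink, grey}, leaving only gold.
Row 4, column 2: row 4 has {blue, green, gold, teal, pink, grey} and column 2 has {green, teal, grey}, leaving only red.
Row 5, column 6: row 5 has {red, green, teal, pink, grey} and column 6 has {red, blue, green, teal, grey}, leaving only gold.
Row 5, column 1: row 5 has {red, green, gold, teal, pink, grey} and column 1 has {red, green, teal, pink, grey}, leaving only blue.
Row 2, column 1: row 2 has {red, green, teal, pink, grey} and column 1 has {red, blue, green, teal, pink, grey}, leaving only gold.
Row 2 already has {red, green, gold, teal, pink, grey} and column 2 already has {red, green, teal, grey}, so row 2, column 2 must be blue.

blue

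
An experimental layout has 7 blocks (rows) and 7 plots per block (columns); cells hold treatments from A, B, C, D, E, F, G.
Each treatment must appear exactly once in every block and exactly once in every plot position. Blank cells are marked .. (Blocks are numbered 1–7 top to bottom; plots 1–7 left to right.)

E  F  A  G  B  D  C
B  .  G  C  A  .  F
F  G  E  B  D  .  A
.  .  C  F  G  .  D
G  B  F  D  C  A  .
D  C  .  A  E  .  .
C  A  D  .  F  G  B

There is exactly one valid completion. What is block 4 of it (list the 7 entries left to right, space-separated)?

Block 4, plot 1: block 4 has {C, D, F, G} and plot 1 has {B, C, D, E, F, G}, leaving only A.
Block 4, plot 2: block 4 has {A, C, D, F, G} and plot 2 has {A, B, C, F, G}, leaving only E.
Block 4, plot 6: block 4 has {A, C, D, E, F, G} and plot 6 has {A, D, G}, leaving only B.
So block 4 reads: A E C F G B D.

A E C F G B D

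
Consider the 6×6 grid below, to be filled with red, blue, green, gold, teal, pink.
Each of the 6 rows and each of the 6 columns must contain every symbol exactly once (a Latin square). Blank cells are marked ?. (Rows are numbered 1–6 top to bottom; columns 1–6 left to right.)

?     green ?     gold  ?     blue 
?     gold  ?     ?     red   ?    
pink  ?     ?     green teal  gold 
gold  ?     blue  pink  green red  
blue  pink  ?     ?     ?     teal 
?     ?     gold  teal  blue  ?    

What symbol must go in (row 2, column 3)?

Row 1, column 5: row 1 has {blue, green, gold} and column 5 has {red, blue, green, teal}, leaving only pink.
Row 2, column 4: row 2 has {red, gold} and column 4 has {green, gold, teal, pink}, leaving only blue.
Row 3, column 3: row 3 has {green, gold, teal, pink} and column 3 has {blue, gold}, leaving only red.
Row 1, column 3: row 1 has {blue, green, gold, pink} and column 3 has {red, blue, gold}, leaving only teal.
Row 1, column 1: row 1 has {blue, green, gold, teal, pink} and column 1 has {blue, gold, pink}, leaving only red.
Row 3, column 2: row 3 has {red, green, gold, teal, pink} and column 2 has {green, gold, pink}, leaving only blue.
Row 4, column 2: row 4 has {red, blue, green, gold, pink} and column 2 has {blue, green, gold, pink}, leaving only teal.
Row 5, column 3: row 5 has {blue, teal, pink} and column 3 has {red, blue, gold, teal}, leaving only green.
Row 2 already has {red, blue, gold} and column 3 already has {red, blue, green, gold, teal}, so row 2, column 3 must be pink.

pink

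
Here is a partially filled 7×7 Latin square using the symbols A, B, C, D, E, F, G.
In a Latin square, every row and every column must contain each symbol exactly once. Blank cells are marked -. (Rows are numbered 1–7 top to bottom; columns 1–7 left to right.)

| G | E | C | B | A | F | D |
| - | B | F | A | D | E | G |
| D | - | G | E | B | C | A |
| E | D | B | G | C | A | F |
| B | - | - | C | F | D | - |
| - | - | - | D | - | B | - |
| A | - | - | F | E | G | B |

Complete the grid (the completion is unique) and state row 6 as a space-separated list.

Row 6, column 5: row 6 has {B, D} and column 5 has {A, B, C, D, E, F}, leaving only G.
Row 2, column 1: row 2 has {A, B, D, E, F, G} and column 1 has {A, B, D, E, G}, leaving only C.
Row 6, column 1: row 6 has {B, D, G} and column 1 has {A, B, C, D, E, G}, leaving only F.
Row 3, column 2: row 3 has {A, B, C, D, E, G} and column 2 has {B, D, E}, leaving only F.
Row 5, column 7: row 5 has {B, C, D, F} and column 7 has {A, B, D, F, G}, leaving only E.
Row 6, column 7: row 6 has {B, D, F, G} and column 7 has {A, B, D, E, F, G}, leaving only C.
Row 6, column 2: row 6 has {B, C, D, F, G} and column 2 has {B, D, E, F}, leaving only A.
Row 6, column 3: row 6 has {A, B, C, D, F, G} and column 3 has {B, C, F, G}, leaving only E.
So row 6 reads: F A E D G B C.

F A E D G B C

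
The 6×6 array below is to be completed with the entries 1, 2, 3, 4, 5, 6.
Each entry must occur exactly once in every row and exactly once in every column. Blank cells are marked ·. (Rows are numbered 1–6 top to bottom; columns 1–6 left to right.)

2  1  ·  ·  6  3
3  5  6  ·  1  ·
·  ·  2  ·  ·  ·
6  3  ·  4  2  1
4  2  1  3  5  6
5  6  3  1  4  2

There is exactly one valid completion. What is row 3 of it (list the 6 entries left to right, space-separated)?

1 4 2 6 3 5

Row 3, column 1: row 3 has {2} and column 1 has {2, 3, 4, 5, 6}, leaving only 1.
Row 3, column 2: row 3 has {1, 2} and column 2 has {1, 2, 3, 5, 6}, leaving only 4.
Row 3, column 5: row 3 has {1, 2, 4} and column 5 has {1, 2, 4, 5, 6}, leaving only 3.
Row 3, column 6: row 3 has {1, 2, 3, 4} and column 6 has {1, 2, 3, 6}, leaving only 5.
Row 3, column 4: row 3 has {1, 2, 3, 4, 5} and column 4 has {1, 3, 4}, leaving only 6.
So row 3 reads: 1 4 2 6 3 5.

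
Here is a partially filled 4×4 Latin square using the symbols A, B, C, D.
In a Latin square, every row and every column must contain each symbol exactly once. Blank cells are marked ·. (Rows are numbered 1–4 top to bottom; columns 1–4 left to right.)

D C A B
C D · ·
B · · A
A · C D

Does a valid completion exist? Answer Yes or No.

No

Row 2, column 4: row 2 together with column 4 already contain {A, B, C, D} — every symbol — so nothing can go there. The grid has no valid completion.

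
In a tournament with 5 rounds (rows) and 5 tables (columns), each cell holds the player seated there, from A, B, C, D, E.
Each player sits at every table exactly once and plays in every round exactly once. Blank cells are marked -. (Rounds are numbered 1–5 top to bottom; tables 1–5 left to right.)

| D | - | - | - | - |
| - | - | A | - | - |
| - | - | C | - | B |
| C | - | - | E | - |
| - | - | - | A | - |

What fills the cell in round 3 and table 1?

Round 3, table 4: round 3 has {B, C} and table 4 has {A, E}, leaving only D.
Round 3, table 1 is narrowed to {A, E}.
If it were E, then round 5, table 1 would be left with no valid symbol.
So round 3, table 1 must be A.

A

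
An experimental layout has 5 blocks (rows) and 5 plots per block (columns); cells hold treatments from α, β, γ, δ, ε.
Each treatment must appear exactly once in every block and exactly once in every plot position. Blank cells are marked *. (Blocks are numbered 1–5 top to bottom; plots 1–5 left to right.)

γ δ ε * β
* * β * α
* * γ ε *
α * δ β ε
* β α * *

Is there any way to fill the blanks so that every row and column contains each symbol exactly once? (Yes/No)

No block or plot among the givens repeats a symbol, and propagating forced cells runs into no contradiction.
One valid completion exists (for instance, γ δ ε α β / δ ε β γ α / β α γ ε δ / α γ δ β ε / ε β α δ γ).

Yes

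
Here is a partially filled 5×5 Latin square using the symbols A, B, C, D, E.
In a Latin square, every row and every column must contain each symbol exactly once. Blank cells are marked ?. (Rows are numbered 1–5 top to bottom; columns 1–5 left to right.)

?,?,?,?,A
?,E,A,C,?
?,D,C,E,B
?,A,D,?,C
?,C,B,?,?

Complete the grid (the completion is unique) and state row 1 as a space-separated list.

Row 1, column 2: row 1 has {A} and column 2 has {A, C, D, E}, leaving only B.
Row 1, column 3: row 1 has {A, B} and column 3 has {A, B, C, D}, leaving only E.
Row 1, column 4: row 1 has {A, B, E} and column 4 has {C, E}, leaving only D.
Row 1, column 1: row 1 has {A, B, D, E} and column 1 has {}, leaving only C.
So row 1 reads: C B E D A.

C B E D A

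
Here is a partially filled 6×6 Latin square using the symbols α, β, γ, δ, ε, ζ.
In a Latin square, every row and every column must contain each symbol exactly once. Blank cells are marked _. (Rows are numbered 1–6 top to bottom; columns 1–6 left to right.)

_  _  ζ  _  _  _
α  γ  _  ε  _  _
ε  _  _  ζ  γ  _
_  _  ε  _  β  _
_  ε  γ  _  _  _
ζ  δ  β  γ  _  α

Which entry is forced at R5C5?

Row 2, column 3: row 2 has {α, γ, ε} and column 3 has {β, γ, ε, ζ}, leaving only δ.
Row 2, column 5: row 2 has {α, γ, δ, ε} and column 5 has {β, γ}, leaving only ζ.
Row 2, column 6: row 2 has {α, γ, δ, ε, ζ} and column 6 has {α}, leaving only β.
Row 3, column 3: row 3 has {γ, ε, ζ} and column 3 has {β, γ, δ, ε, ζ}, leaving only α.
Row 3, column 2: row 3 has {α, γ, ε, ζ} and column 2 has {γ, δ, ε}, leaving only β.
Row 1, column 2: row 1 has {ζ} and column 2 has {β, γ, δ, ε}, leaving only α.
Row 3, column 6: row 3 has {α, β, γ, ε, ζ} and column 6 has {α, β}, leaving only δ.
Row 4, column 2: row 4 has {β, ε} and column 2 has {α, β, γ, δ, ε}, leaving only ζ.
Row 4, column 6: row 4 has {β, ε, ζ} and column 6 has {α, β, δ}, leaving only γ.
Row 1, column 6: row 1 has {α, ζ} and column 6 has {α, β, γ, δ}, leaving only ε.
Row 1, column 5: row 1 has {α, ε, ζ} and column 5 has {β, γ, ζ}, leaving only δ.
Row 5 already has {γ, ε} and column 5 already has {β, γ, δ, ζ}, so row 5, column 5 must be α.

α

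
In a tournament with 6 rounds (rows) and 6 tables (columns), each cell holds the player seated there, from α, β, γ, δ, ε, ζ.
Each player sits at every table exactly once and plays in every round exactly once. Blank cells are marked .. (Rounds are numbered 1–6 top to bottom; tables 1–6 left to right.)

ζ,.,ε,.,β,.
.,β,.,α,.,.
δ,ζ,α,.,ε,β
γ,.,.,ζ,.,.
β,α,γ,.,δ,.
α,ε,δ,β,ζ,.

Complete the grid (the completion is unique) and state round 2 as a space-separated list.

Round 2, table 1: round 2 has {α, β} and table 1 has {α, β, γ, δ, ζ}, leaving only ε.
Round 2, table 3: round 2 has {α, β, ε} and table 3 has {α, γ, δ, ε}, leaving only ζ.
Round 2, table 5: round 2 has {α, β, ε, ζ} and table 5 has {β, δ, ε, ζ}, leaving only γ.
Round 2, table 6: round 2 has {α, β, γ, ε, ζ} and table 6 has {β}, leaving only δ.
So round 2 reads: ε β ζ α γ δ.

ε β ζ α γ δ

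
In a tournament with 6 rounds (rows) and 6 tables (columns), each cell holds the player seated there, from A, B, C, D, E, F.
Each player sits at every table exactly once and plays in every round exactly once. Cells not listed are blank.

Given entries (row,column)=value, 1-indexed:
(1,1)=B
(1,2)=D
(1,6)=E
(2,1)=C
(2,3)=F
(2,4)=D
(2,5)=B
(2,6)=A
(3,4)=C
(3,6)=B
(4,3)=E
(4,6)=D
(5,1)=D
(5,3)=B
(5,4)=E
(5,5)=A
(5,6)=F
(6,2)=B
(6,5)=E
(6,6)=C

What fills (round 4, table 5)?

Round 2, table 2: round 2 has {A, B, C, D, F} and table 2 has {B, D}, leaving only E.
Round 5, table 2: round 5 has {A, B, D, E, F} and table 2 has {B, D, E}, leaving only C.
Round 4, table 5 is narrowed to {C, F}.
If it were F, then round 3, table 5 would be left with no valid symbol.
So round 4, table 5 must be C.

C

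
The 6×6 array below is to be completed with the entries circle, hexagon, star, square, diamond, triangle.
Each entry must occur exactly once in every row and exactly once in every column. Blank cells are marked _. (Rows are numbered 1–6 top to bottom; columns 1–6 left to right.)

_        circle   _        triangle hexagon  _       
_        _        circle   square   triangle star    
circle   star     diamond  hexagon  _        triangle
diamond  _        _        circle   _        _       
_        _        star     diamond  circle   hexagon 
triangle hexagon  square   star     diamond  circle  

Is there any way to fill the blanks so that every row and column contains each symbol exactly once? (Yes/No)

Row 1, column 3: row 1 together with column 3 already contain {circle, hexagon, star, square, diamond, triangle} — every symbol — so nothing can go there. The grid has no valid completion.

No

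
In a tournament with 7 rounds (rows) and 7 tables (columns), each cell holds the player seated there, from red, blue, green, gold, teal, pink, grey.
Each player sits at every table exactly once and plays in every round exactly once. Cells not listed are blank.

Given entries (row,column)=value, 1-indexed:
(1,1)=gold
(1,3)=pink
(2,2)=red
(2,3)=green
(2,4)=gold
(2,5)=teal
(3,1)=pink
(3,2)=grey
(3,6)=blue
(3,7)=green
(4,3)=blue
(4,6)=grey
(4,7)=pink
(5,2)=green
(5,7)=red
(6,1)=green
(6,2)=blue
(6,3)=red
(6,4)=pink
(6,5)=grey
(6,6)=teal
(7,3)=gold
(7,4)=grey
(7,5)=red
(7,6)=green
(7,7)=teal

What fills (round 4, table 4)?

Round 1, table 2: round 1 has {gold, pink} and table 2 has {red, blue, green, grey}, leaving only teal.
Round 1, table 6: round 1 has {gold, teal, pink} and table 6 has {blue, green, teal, grey}, leaving only red.
Round 2, table 6: round 2 has {red, green, gold, teal} and table 6 has {red, blue, green, teal, grey}, leaving only pink.
Round 3, table 3: round 3 has {blue, green, pink, grey} and table 3 has {red, blue, green, gold, pink}, leaving only teal.
Round 3, table 4: round 3 has {blue, green, teal, pink, grey} and table 4 has {gold, pink, grey}, leaving only red.
Round 3, table 5: round 3 has {red, blue, green, teal, pink, grey} and table 5 has {red, teal, grey}, leaving only gold.
Round 4, table 2: round 4 has {blue, pink, grey} and table 2 has {red, blue, green, teal, grey}, leaving only gold.
Round 4, table 5: round 4 has {blue, gold, pink, grey} and table 5 has {red, gold, teal, grey}, leaving only green.
Round 4 already has {blue, green, gold, pink, grey} and table 4 already has {red, gold, pink, grey}, so round 4, table 4 must be teal.

teal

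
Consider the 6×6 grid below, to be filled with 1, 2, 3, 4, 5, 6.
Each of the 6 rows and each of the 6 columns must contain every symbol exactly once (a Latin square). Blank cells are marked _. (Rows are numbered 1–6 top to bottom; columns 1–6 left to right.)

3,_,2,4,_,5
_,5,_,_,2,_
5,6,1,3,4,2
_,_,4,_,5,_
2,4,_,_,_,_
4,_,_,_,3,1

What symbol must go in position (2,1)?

6

Row 1, column 2: row 1 has {2, 3, 4, 5} and column 2 has {4, 5, 6}, leaving only 1.
Row 1, column 5: row 1 has {1, 2, 3, 4, 5} and column 5 has {2, 3, 4, 5}, leaving only 6.
Row 5, column 5: row 5 has {2, 4} and column 5 has {2, 3, 4, 5, 6}, leaving only 1.
Row 6, column 2: row 6 has {1, 3, 4} and column 2 has {1, 4, 5, 6}, leaving only 2.
Row 4, column 2: row 4 has {4, 5} and column 2 has {1, 2, 4, 5, 6}, leaving only 3.
Row 4, column 6: row 4 has {3, 4, 5} and column 6 has {1, 2, 5}, leaving only 6.
Row 4, column 1: row 4 has {3, 4, 5, 6} and column 1 has {2, 3, 4, 5}, leaving only 1.
Row 2 already has {2, 5} and column 1 already has {1, 2, 3, 4, 5}, so row 2, column 1 must be 6.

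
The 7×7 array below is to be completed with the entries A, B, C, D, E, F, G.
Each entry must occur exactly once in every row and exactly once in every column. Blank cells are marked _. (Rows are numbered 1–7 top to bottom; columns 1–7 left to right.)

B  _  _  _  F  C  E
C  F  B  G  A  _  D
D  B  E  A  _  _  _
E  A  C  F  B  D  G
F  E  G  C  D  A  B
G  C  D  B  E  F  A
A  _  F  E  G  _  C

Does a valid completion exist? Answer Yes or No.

Yes

No row or column among the givens repeats a symbol, and propagating forced cells runs into no contradiction.
One valid completion exists (for instance, B G A D F C E / C F B G A E D / D B E A C G F / E A C F B D G / F E G C D A B / G C D B E F A / A D F E G B C).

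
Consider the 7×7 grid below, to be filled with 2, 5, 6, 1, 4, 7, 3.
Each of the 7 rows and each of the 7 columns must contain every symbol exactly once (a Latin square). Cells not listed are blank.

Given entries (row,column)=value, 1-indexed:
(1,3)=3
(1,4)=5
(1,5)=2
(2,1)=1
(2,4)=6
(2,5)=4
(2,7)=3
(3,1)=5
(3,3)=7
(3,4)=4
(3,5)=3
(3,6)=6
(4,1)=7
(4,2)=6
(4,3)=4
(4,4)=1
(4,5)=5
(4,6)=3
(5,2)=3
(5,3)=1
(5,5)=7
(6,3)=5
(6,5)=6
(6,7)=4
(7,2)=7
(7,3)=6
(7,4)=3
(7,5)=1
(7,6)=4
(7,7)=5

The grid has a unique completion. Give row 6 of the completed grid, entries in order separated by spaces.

3 1 5 7 6 2 4

Row 2, column 3: row 2 has {6, 1, 4, 3} and column 3 has {5, 6, 1, 4, 7, 3}, leaving only 2.
Row 2, column 2: row 2 has {2, 6, 1, 4, 3} and column 2 has {6, 7, 3}, leaving only 5.
Row 2, column 6: row 2 has {2, 5, 6, 1, 4, 3} and column 6 has {6, 4, 3}, leaving only 7.
Row 1, column 6: row 1 has {2, 5, 3} and column 6 has {6, 4, 7, 3}, leaving only 1.
Row 6, column 6: row 6 has {5, 6, 4} and column 6 has {6, 1, 4, 7, 3}, leaving only 2.
Row 6, column 1: row 6 has {2, 5, 6, 4} and column 1 has {5, 1, 7}, leaving only 3.
Row 6, column 2: row 6 has {2, 5, 6, 4, 3} and column 2 has {5, 6, 7, 3}, leaving only 1.
Row 6, column 4: row 6 has {2, 5, 6, 1, 4, 3} and column 4 has {5, 6, 1, 4, 3}, leaving only 7.
So row 6 reads: 3 1 5 7 6 2 4.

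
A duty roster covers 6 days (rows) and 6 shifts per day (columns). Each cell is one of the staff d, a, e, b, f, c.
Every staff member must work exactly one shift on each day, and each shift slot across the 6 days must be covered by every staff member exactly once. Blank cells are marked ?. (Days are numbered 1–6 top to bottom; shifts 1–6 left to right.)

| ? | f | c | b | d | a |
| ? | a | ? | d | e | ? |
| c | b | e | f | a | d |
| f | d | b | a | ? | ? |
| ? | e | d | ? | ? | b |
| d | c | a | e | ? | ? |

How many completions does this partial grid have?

1

Day 1, shift 1: eliminating its day and shift leaves {e}.
Day 2, shift 1: eliminating its day and shift leaves {b}.
Day 2, shift 3: eliminating its day and shift leaves {f}.
Day 2, shift 6: eliminating its day and shift leaves {f, c}.
Day 4, shift 5: eliminating its day and shift leaves {c}.
Day 4, shift 6: eliminating its day and shift leaves {e, c}.
Day 5, shift 1: eliminating its day and shift leaves {a}.
Day 5, shift 4: eliminating its day and shift leaves {c}.
Day 5, shift 5: eliminating its day and shift leaves {f, c}.
Day 6, shift 5: eliminating its day and shift leaves {b, f}.
Day 6, shift 6: eliminating its day and shift leaves {f}.
Only one assignment across all blanks avoids any day or shift repeat, giving 1 completion.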